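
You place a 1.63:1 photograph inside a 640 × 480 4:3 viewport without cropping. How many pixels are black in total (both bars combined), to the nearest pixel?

1.63:1 is wider than 4:3, so it spans the full width.
That makes the image 392.6380 px tall (640 / 1.630).
Black = 480 − 392.6380 = 87.3620 px.
Bar area = 87.3620 × 640 ≈ 55912 px.

55912 pixels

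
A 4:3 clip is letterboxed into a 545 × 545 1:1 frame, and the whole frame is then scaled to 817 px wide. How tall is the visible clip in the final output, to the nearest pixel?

613 px

In the 545×545 frame the clip fills the width: height = 545 × 3/4 ≈ 408.75 px.
Scaling 545 → 817 is ×1.4991, so the height becomes 408.75 × 1.4991 ≈ 612.75 px.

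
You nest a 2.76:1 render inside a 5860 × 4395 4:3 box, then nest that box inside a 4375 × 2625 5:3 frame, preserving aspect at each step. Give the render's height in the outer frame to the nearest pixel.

1268 px

2.76:1 in 5860×4395: fills the width, so the render is 5860.00 × 2123.19.
The 4:3 canvas is height-limited in 4375×2625, giving 3500.00 × 2625.00; scale factor 0.5973.
So the render's height is 2123.19 × 0.5973 ≈ 1268.12.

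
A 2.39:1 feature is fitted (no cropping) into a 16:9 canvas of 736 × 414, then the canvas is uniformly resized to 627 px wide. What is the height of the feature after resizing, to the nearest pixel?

In the 736×414 frame the feature fills the width: height = 736 / 2.390 ≈ 307.95 px.
The frame scales by 627/736 = 0.8519; 307.95 × 0.8519 ≈ 262.34 px.

262 px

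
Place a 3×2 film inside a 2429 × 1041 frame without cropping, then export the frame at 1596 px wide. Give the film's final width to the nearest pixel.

Fitted into 2429×1041, the film spans the height; its width is 1041 × 3/2 ≈ 1561.50 px.
Resizing to 1596 px wide multiplies everything by 0.6571: 1561.50 → 1026.00 px.

1026 px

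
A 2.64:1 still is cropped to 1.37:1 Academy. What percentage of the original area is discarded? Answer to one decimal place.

48.1%

Going from 2.64:1 to 1.37:1 Academy means cutting width while keeping height.
Fraction kept = (1.370)/(2.640) ≈ 51.89%, so 48.11% is lost.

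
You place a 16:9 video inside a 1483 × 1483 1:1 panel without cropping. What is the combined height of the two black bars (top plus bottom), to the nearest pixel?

16:9 (1.778) > 1:1 (1.000), so the video fills the width.
The video is 1483 × 9/16 ≈ 834.19 px tall.
1483 − 834.19 = 648.81 px of bars.

649 px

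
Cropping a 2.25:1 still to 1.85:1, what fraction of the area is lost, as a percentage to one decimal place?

The height stays; only width is cut (since 1.85:1 is narrower than 2.25:1).
Fraction kept = (1.850)/(2.250) ≈ 82.22%, so 17.78% is lost.

17.8%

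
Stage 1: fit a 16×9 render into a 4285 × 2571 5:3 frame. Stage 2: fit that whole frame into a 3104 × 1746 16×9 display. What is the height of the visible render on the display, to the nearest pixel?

First fit — 16×9 into 4285×2571 spans the width: 4285.00 × 2410.31.
5:3 in 3104×1746: fills the height, so the intermediate becomes 2910.00 × 1746.00 — a scale of ×0.6791.
The render scales with it: height 2410.31 × 0.6791 ≈ 1636.88.

1637 px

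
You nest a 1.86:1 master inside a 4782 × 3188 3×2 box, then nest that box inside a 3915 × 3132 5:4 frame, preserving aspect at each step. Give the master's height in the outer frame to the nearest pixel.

Inside the 4782×3188 canvas the master is width-limited at 4782.00 × 2570.97.
3×2 in 3915×3132: fills the width, so the intermediate becomes 3915.00 × 2610.00 — a scale of ×0.8187.
The master scales with it: height 2570.97 × 0.8187 ≈ 2104.84.

2105 px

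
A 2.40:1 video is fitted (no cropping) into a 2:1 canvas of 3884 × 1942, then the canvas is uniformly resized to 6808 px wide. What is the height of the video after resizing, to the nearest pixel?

At 3884×1942 the video is width-limited, so height = 3884 / 2.400 ≈ 1618.33 px.
The frame scales by 6808/3884 = 1.7528; 1618.33 × 1.7528 ≈ 2836.67 px.

2837 px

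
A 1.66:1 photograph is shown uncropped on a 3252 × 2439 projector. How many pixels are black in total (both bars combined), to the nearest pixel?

1.66:1 (1.660) > 4×3 (1.333), so the photograph fills the width.
The photograph is 3252 / 1.660 ≈ 1959.0361 px tall.
2439 − 1959.0361 = 479.9639 px of bars.
Across the 3252-px span: 479.9639 × 3252 ≈ 1560842 px.

1560842 pixels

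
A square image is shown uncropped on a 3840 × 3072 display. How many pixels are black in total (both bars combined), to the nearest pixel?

square (1.000) < 5:4 (1.250), so the image fills the height.
The image is 3072 × 1/1 ≈ 3072.0000 px wide.
Black = 3840 − 3072.0000 = 768.0000 px.
Across the 3072-px span: 768.0000 × 3072 ≈ 2359296 px.

2359296 pixels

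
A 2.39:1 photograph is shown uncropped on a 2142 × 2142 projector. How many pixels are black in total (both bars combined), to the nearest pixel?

2668430 pixels

2.39:1 (2.390) > 1:1 (1.000), so the photograph fills the width.
Content height = 2142 / 2.390 ≈ 896.2343 px.
Black = 2142 − 896.2343 = 1245.7657 px.
Across the 2142-px span: 1245.7657 × 2142 ≈ 2668430 px.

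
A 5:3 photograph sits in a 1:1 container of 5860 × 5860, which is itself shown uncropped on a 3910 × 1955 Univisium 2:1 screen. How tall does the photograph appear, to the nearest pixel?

1173 px

5:3 in 5860×5860: fills the width, so the photograph is 5860.00 × 3516.00.
Second fit — the 1:1 canvas into 3910×1955 spans the height: 1955.00 × 1955.00 (×0.3336 from 5860×5860).
So the photograph's height is 3516.00 × 0.3336 ≈ 1173.00.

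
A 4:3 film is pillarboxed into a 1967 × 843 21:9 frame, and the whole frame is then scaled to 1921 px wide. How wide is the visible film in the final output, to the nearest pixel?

Fitted into 1967×843, the film spans the height; its width is 843 × 4/3 ≈ 1124.00 px.
Resizing to 1921 px wide multiplies everything by 0.9766: 1124.00 → 1097.71 px.

1098 px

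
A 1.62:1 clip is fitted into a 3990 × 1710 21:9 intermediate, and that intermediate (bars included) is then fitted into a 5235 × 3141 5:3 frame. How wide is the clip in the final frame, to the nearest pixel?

3635 px

1.62:1 in 3990×1710: fills the height, so the clip is 2770.20 × 1710.00.
Second fit — the 21:9 canvas into 5235×3141 spans the width: 5235.00 × 2243.57 (×1.3120 from 3990×1710).
The clip scales with it: width 2770.20 × 1.3120 ≈ 3634.59.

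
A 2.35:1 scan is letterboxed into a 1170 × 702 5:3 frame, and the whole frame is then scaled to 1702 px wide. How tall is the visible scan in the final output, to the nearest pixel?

724 px

Fitted into 1170×702, the scan spans the width; its height is 1170 / 2.350 ≈ 497.87 px.
The frame scales by 1702/1170 = 1.4547; 497.87 × 1.4547 ≈ 724.26 px.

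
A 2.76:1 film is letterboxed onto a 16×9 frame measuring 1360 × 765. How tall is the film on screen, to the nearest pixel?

Since 2.760 > 1.778, the film is width-limited.
Content height = 1360 / 2.760 ≈ 492.75 px.

493 px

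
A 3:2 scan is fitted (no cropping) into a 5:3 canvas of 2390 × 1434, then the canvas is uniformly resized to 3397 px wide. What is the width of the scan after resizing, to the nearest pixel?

3057 px

In the 2390×1434 frame the scan fills the height: width = 1434 × 3/2 ≈ 2151.00 px.
The frame scales by 3397/2390 = 1.4213; 2151.00 × 1.4213 ≈ 3057.30 px.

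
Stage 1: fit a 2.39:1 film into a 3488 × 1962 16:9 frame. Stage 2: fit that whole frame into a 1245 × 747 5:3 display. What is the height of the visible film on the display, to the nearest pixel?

521 px

Inside the 3488×1962 canvas the film is width-limited at 3488.00 × 1459.41.
The 16:9 canvas is width-limited in 1245×747, giving 1245.00 × 700.31; scale factor 0.3569.
So the film's height is 1459.41 × 0.3569 ≈ 520.92.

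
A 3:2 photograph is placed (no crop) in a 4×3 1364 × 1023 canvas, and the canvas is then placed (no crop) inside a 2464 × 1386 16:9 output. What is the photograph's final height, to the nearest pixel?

Inside the 1364×1023 canvas the photograph is width-limited at 1364.00 × 909.33.
4×3 in 2464×1386: fills the height, so the intermediate becomes 1848.00 × 1386.00 — a scale of ×1.3548.
Applying the same ×1.3548: 909.33 → 1232.00.

1232 px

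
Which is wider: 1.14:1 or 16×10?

1.14 and 16×10 = 1.6; 1.6 > 1.14.

16×10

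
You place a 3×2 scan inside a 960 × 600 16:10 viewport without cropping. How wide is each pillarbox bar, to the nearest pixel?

3×2 (1.500) < 16:10 (1.600), so the scan fills the height.
The scan is 600 × 3/2 ≈ 900.00 px wide.
Leftover width: 960 − 900.00 = 60.00 px → 30.00 each side.

30 px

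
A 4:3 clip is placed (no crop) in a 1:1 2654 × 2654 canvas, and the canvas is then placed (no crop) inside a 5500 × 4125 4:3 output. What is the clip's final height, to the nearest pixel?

3094 px

Inside the 2654×2654 canvas the clip is width-limited at 2654.00 × 1990.50.
Second fit — the 1:1 canvas into 5500×4125 spans the height: 4125.00 × 4125.00 (×1.5543 from 2654×2654).
The clip scales with it: height 1990.50 × 1.5543 ≈ 3093.75.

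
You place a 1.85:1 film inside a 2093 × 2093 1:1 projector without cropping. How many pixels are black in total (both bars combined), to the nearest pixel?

1.85:1 (1.850) > 1:1 (1.000), so the film fills the width.
That makes the image 1131.3514 px tall (2093 / 1.850).
2093 − 1131.3514 = 961.6486 px of bars.
Across the 2093-px span: 961.6486 × 2093 ≈ 2012731 px.

2012731 pixels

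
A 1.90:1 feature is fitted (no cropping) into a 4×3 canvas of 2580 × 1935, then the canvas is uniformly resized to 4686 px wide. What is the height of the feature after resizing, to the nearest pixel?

2466 px

In the 2580×1935 frame the feature fills the width: height = 2580 / 1.900 ≈ 1357.89 px.
Resizing to 4686 px wide multiplies everything by 1.8163: 1357.89 → 2466.32 px.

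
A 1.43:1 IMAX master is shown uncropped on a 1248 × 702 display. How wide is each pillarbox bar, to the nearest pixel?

122 px

1.43:1 IMAX (1.430) < 16×9 (1.778), so the master fills the height.
Content width = 702 × 1.430 ≈ 1003.86 px.
Black = 1248 − 1003.86 = 244.14 px, or 122.07 per bar.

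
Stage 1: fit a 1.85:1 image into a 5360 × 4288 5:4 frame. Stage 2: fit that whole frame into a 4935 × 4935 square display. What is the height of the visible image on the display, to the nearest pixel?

Inside the 5360×4288 canvas the image is width-limited at 5360.00 × 2897.30.
The 5:4 canvas is width-limited in 4935×4935, giving 4935.00 × 3948.00; scale factor 0.9207.
The image scales with it: height 2897.30 × 0.9207 ≈ 2667.57.

2668 px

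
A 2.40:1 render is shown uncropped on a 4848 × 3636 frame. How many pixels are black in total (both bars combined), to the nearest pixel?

7834368 pixels

2.40:1 is wider than 4×3, so it spans the full width.
The render is 4848 / 2.400 ≈ 2020.0000 px tall.
3636 − 2020.0000 = 1616.0000 px of bars.
Bar area = 1616.0000 × 4848 ≈ 7834368 px.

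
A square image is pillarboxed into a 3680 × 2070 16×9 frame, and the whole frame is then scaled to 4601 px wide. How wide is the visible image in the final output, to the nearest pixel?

Fitted into 3680×2070, the image spans the height; its width is 2070 × 1/1 ≈ 2070.00 px.
The frame scales by 4601/3680 = 1.2503; 2070.00 × 1.2503 ≈ 2588.06 px.

2588 px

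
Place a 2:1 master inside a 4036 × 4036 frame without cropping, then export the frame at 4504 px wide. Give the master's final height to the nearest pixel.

In the 4036×4036 frame the master fills the width: height = 4036 × 1/2 ≈ 2018.00 px.
Scaling 4036 → 4504 is ×1.1160, so the height becomes 2018.00 × 1.1160 ≈ 2252.00 px.

2252 px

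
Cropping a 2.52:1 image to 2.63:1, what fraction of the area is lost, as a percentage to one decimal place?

Going from 2.52:1 to 2.63:1 means cutting height while keeping width.
(2.520)/(2.630) ≈ 0.958 of the area survives, leaving 4.18% discarded.

4.2%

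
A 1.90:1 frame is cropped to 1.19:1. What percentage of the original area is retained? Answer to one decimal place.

62.6%

Going from 1.90:1 to 1.19:1 means cutting width while keeping height.
(1.190)/(1.900) ≈ 0.626 of the area survives.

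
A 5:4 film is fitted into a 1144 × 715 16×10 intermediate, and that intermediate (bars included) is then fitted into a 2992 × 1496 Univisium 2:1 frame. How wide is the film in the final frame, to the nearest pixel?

Inside the 1144×715 canvas the film is height-limited at 893.75 × 715.00.
Second fit — the 16×10 canvas into 2992×1496 spans the height: 2393.60 × 1496.00 (×2.0923 from 1144×715).
So the film's width is 893.75 × 2.0923 ≈ 1870.00.

1870 px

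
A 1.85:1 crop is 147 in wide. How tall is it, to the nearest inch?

79 in

At 1.85:1, 147 / 1.850 ≈ 79.46.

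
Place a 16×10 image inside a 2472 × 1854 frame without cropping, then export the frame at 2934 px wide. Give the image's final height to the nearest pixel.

1834 px

Fitted into 2472×1854, the image spans the width; its height is 2472 × 10/16 ≈ 1545.00 px.
Scaling 2472 → 2934 is ×1.1869, so the height becomes 1545.00 × 1.1869 ≈ 1833.75 px.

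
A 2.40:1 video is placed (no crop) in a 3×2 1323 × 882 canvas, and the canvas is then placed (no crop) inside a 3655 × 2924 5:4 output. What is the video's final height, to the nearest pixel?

1523 px

First fit — 2.40:1 into 1323×882 spans the width: 1323.00 × 551.25.
The 3×2 canvas is width-limited in 3655×2924, giving 3655.00 × 2436.67; scale factor 2.7627.
So the video's height is 551.25 × 2.7627 ≈ 1522.92.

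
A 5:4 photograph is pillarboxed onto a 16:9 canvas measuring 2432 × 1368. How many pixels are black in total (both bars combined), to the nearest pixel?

5:4 is narrower than 16:9, so it spans the full height.
Content width = 1368 × 5/4 ≈ 1710.0000 px.
Leftover width: 2432 − 1710.0000 = 722.0000 px.
That's 722.0000 × 1368 ≈ 987696 black pixels.

987696 pixels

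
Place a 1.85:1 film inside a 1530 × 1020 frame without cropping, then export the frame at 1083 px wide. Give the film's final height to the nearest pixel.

Fitted into 1530×1020, the film spans the width; its height is 1530 / 1.850 ≈ 827.03 px.
Resizing to 1083 px wide multiplies everything by 0.7078: 827.03 → 585.41 px.

585 px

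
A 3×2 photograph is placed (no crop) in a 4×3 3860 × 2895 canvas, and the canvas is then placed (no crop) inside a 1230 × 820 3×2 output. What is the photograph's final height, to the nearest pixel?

3×2 in 3860×2895: fills the width, so the photograph is 3860.00 × 2573.33.
4×3 in 1230×820: fills the height, so the intermediate becomes 1093.33 × 820.00 — a scale of ×0.2832.
Applying the same ×0.2832: 2573.33 → 728.89.

729 px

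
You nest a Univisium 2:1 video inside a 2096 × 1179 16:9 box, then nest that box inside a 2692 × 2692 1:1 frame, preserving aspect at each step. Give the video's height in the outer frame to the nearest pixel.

1346 px

Univisium 2:1 in 2096×1179: fills the width, so the video is 2096.00 × 1048.00.
16:9 in 2692×2692: fills the width, so the intermediate becomes 2692.00 × 1514.25 — a scale of ×1.2844.
Applying the same ×1.2844: 1048.00 → 1346.00.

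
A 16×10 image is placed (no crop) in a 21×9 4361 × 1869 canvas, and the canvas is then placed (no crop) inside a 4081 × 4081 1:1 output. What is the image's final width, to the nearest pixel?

Inside the 4361×1869 canvas the image is height-limited at 2990.40 × 1869.00.
21×9 in 4081×4081: fills the width, so the intermediate becomes 4081.00 × 1749.00 — a scale of ×0.9358.
Applying the same ×0.9358: 2990.40 → 2798.40.

2798 px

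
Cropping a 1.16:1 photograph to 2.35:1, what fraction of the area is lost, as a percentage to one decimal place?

50.6%

2.35:1 is wider than 1.16:1, so the crop keeps the full width and trims the height.
Area ratio = (1.160)/(2.350) = 49.36%; the remaining 50.64% is cropped out.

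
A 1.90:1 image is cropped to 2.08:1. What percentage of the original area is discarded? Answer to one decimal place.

8.7%

2.08:1 is wider than 1.90:1, so the crop keeps the full width and trims the height.
Area ratio = (1.900)/(2.080) = 91.35%; the remaining 8.65% is cropped out.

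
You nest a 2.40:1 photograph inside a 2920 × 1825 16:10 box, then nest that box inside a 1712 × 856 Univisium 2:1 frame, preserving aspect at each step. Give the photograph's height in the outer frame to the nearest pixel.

571 px

Inside the 2920×1825 canvas the photograph is width-limited at 2920.00 × 1216.67.
The 16:10 canvas is height-limited in 1712×856, giving 1369.60 × 856.00; scale factor 0.4690.
Applying the same ×0.4690: 1216.67 → 570.67.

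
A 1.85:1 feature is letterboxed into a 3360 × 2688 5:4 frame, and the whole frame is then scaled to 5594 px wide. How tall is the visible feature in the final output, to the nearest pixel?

3024 px

Fitted into 3360×2688, the feature spans the width; its height is 3360 / 1.850 ≈ 1816.22 px.
Scaling 3360 → 5594 is ×1.6649, so the height becomes 1816.22 × 1.6649 ≈ 3023.78 px.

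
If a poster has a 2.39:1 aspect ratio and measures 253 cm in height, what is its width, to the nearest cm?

605 cm

At 2.39:1, 253 × 2.390 ≈ 604.67.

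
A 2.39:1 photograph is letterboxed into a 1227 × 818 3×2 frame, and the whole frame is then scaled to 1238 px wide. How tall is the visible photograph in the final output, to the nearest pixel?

518 px

At 1227×818 the photograph is width-limited, so height = 1227 / 2.390 ≈ 513.39 px.
Scaling 1227 → 1238 is ×1.0090, so the height becomes 513.39 × 1.0090 ≈ 517.99 px.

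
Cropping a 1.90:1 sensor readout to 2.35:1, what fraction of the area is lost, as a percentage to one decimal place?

2.35:1 is wider than 1.90:1, so the crop keeps the full width and trims the height.
Area ratio = (1.900)/(2.350) = 80.85%; the remaining 19.15% is cropped out.

19.1%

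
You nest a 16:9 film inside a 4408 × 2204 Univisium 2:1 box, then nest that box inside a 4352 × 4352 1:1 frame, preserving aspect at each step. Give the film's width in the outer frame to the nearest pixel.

3868 px

First fit — 16:9 into 4408×2204 spans the height: 3918.22 × 2204.00.
Second fit — the Univisium 2:1 canvas into 4352×4352 spans the width: 4352.00 × 2176.00 (×0.9873 from 4408×2204).
Applying the same ×0.9873: 3918.22 → 3868.44.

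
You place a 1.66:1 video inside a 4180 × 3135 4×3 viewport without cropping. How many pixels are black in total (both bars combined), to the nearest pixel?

2578758 pixels

Since 1.660 > 1.333, the video is width-limited.
The video is 4180 / 1.660 ≈ 2518.0723 px tall.
Leftover height: 3135 − 2518.0723 = 616.9277 px.
Bar area = 616.9277 × 4180 ≈ 2578758 px.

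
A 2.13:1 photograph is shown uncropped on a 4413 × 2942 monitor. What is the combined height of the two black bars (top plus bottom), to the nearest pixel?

Since 2.130 > 1.500, the photograph is width-limited.
That makes the image 2071.83 px tall (4413 / 2.130).
Leftover height: 2942 − 2071.83 = 870.17 px.

870 px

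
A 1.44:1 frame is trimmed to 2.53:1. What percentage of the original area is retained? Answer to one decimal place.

The width stays; only height is cut (since 2.53:1 is wider than 1.44:1).
Area ratio = (1.440)/(2.530) = 56.92% retained.

56.9%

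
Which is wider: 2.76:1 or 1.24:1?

2.76:1

2.76 and 1.24; 2.76 > 1.24.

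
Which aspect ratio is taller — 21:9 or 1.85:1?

21:9 = 2.333 and 1.85; 2.333 > 1.85. The smaller width-to-height ratio is the taller frame.

1.85:1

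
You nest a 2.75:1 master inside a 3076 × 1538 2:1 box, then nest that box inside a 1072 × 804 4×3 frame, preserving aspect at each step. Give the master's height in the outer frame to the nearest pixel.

2.75:1 in 3076×1538: fills the width, so the master is 3076.00 × 1118.55.
2:1 in 1072×804: fills the width, so the intermediate becomes 1072.00 × 536.00 — a scale of ×0.3485.
So the master's height is 1118.55 × 0.3485 ≈ 389.82.

390 px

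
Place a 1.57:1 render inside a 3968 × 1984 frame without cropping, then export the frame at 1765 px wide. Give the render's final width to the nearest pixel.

1386 px

Fitted into 3968×1984, the render spans the height; its width is 1984 × 1.570 ≈ 3114.88 px.
The frame scales by 1765/3968 = 0.4448; 3114.88 × 0.4448 ≈ 1385.53 px.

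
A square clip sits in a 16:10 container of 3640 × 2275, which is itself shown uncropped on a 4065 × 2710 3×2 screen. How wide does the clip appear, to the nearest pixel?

Inside the 3640×2275 canvas the clip is height-limited at 2275.00 × 2275.00.
16:10 in 4065×2710: fills the width, so the intermediate becomes 4065.00 × 2540.62 — a scale of ×1.1168.
The clip scales with it: width 2275.00 × 1.1168 ≈ 2540.62.

2541 px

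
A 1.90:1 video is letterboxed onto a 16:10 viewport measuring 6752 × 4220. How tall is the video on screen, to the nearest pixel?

3554 px

Since 1.900 > 1.600, the video is width-limited.
Content height = 6752 / 1.900 ≈ 3553.68 px.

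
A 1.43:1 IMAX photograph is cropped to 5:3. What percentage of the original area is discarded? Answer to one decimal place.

The width stays; only height is cut (since 5:3 is wider than 1.43:1 IMAX).
Area ratio = (1.430)/(1.667) = 85.80%; the remaining 14.20% is cropped out.

14.2%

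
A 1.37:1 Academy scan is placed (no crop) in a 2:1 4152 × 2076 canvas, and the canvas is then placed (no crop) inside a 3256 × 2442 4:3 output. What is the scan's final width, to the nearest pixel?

1.37:1 Academy in 4152×2076: fills the height, so the scan is 2844.12 × 2076.00.
2:1 in 3256×2442: fills the width, so the intermediate becomes 3256.00 × 1628.00 — a scale of ×0.7842.
Applying the same ×0.7842: 2844.12 → 2230.36.

2230 px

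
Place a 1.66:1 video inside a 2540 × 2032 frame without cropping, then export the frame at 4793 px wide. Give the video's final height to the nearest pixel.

In the 2540×2032 frame the video fills the width: height = 2540 / 1.660 ≈ 1530.12 px.
Scaling 2540 → 4793 is ×1.8870, so the height becomes 1530.12 × 1.8870 ≈ 2887.35 px.

2887 px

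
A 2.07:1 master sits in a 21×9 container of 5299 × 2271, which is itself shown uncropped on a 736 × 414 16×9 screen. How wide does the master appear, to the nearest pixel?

Inside the 5299×2271 canvas the master is height-limited at 4700.97 × 2271.00.
The 21×9 canvas is width-limited in 736×414, giving 736.00 × 315.43; scale factor 0.1389.
Applying the same ×0.1389: 4700.97 → 652.94.

653 px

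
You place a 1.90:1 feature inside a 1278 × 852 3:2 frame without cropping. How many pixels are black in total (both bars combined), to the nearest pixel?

1.90:1 is wider than 3:2, so it spans the full width.
The feature is 1278 / 1.900 ≈ 672.6316 px tall.
Black = 852 − 672.6316 = 179.3684 px.
Across the 1278-px span: 179.3684 × 1278 ≈ 229233 px.

229233 pixels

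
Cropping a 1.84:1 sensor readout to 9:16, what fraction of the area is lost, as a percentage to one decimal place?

69.4%

Going from 1.84:1 to 9:16 means cutting width while keeping height.
Area ratio = (0.562)/(1.840) = 30.57%; the remaining 69.43% is cropped out.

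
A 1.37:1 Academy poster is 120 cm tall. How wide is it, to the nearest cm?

164 cm

At 1.37:1 Academy, 120 × 1.370 ≈ 164.40.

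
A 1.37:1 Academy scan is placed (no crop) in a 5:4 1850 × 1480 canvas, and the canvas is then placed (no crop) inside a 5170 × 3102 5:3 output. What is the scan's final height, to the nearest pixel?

Inside the 1850×1480 canvas the scan is width-limited at 1850.00 × 1350.36.
The 5:4 canvas is height-limited in 5170×3102, giving 3877.50 × 3102.00; scale factor 2.0959.
So the scan's height is 1350.36 × 2.0959 ≈ 2830.29.

2830 px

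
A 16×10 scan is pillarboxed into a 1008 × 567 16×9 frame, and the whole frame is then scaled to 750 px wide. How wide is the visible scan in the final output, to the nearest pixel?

At 1008×567 the scan is height-limited, so width = 567 × 16/10 ≈ 907.20 px.
Resizing to 750 px wide multiplies everything by 0.7440: 907.20 → 675.00 px.

675 px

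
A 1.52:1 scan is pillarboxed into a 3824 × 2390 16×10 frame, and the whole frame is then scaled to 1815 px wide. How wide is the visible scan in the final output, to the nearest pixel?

1724 px

At 3824×2390 the scan is height-limited, so width = 2390 × 1.520 ≈ 3632.80 px.
Scaling 3824 → 1815 is ×0.4746, so the width becomes 3632.80 × 0.4746 ≈ 1724.25 px.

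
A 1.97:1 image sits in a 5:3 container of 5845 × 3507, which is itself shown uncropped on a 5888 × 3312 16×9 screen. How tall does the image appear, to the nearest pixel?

First fit — 1.97:1 into 5845×3507 spans the width: 5845.00 × 2967.01.
5:3 in 5888×3312: fills the height, so the intermediate becomes 5520.00 × 3312.00 — a scale of ×0.9444.
So the image's height is 2967.01 × 0.9444 ≈ 2802.03.

2802 px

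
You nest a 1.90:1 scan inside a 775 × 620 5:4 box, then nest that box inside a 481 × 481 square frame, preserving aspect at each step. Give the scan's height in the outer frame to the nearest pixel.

253 px

1.90:1 in 775×620: fills the width, so the scan is 775.00 × 407.89.
Second fit — the 5:4 canvas into 481×481 spans the width: 481.00 × 384.80 (×0.6206 from 775×620).
The scan scales with it: height 407.89 × 0.6206 ≈ 253.16.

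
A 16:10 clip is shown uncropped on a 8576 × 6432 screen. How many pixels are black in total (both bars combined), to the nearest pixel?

9193472 pixels

16:10 (1.600) > 4:3 (1.333), so the clip fills the width.
That makes the image 5360.0000 px tall (8576 × 10/16).
Leftover height: 6432 − 5360.0000 = 1072.0000 px.
Bar area = 1072.0000 × 8576 ≈ 9193472 px.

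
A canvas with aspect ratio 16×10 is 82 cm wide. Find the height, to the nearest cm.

51 cm

At 16×10, 82 × 10/16 ≈ 51.25.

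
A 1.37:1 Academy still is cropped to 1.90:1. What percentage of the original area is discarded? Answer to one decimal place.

Going from 1.37:1 Academy to 1.90:1 means cutting height while keeping width.
Area ratio = (1.370)/(1.900) = 72.11%; the remaining 27.89% is cropped out.

27.9%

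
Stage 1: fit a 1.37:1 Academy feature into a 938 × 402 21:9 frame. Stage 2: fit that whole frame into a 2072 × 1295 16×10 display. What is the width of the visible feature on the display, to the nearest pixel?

First fit — 1.37:1 Academy into 938×402 spans the height: 550.74 × 402.00.
The 21:9 canvas is width-limited in 2072×1295, giving 2072.00 × 888.00; scale factor 2.2090.
Applying the same ×2.2090: 550.74 → 1216.56.

1217 px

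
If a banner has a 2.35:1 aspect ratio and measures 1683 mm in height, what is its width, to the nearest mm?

1683 × 2.350 = 3955.05.

3955 mm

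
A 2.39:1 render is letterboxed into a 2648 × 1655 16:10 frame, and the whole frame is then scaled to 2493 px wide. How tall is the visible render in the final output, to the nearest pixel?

In the 2648×1655 frame the render fills the width: height = 2648 / 2.390 ≈ 1107.95 px.
Resizing to 2493 px wide multiplies everything by 0.9415: 1107.95 → 1043.10 px.

1043 px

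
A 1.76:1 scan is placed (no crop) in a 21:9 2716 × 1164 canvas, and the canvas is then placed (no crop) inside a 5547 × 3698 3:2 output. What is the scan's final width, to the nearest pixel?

First fit — 1.76:1 into 2716×1164 spans the height: 2048.64 × 1164.00.
21:9 in 5547×3698: fills the width, so the intermediate becomes 5547.00 × 2377.29 — a scale of ×2.0423.
So the scan's width is 2048.64 × 2.0423 ≈ 4184.02.

4184 px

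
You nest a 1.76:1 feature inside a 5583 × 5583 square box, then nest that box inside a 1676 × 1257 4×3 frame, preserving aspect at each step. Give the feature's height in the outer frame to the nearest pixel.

714 px

Inside the 5583×5583 canvas the feature is width-limited at 5583.00 × 3172.16.
square in 1676×1257: fills the height, so the intermediate becomes 1257.00 × 1257.00 — a scale of ×0.2251.
Applying the same ×0.2251: 3172.16 → 714.20.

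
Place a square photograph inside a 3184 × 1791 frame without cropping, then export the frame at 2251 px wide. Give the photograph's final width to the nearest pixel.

At 3184×1791 the photograph is height-limited, so width = 1791 × 1/1 ≈ 1791.00 px.
Scaling 3184 → 2251 is ×0.7070, so the width becomes 1791.00 × 0.7070 ≈ 1266.19 px.

1266 px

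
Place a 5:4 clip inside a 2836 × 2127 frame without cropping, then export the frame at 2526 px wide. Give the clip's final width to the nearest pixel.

In the 2836×2127 frame the clip fills the height: width = 2127 × 5/4 ≈ 2658.75 px.
The frame scales by 2526/2836 = 0.8907; 2658.75 × 0.8907 ≈ 2368.12 px.

2368 px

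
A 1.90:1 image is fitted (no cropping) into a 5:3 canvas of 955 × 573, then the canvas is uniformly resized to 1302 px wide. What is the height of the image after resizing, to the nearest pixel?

At 955×573 the image is width-limited, so height = 955 / 1.900 ≈ 502.63 px.
Resizing to 1302 px wide multiplies everything by 1.3634: 502.63 → 685.26 px.

685 px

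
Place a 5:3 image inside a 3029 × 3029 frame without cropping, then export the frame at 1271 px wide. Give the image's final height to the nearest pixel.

Fitted into 3029×3029, the image spans the width; its height is 3029 × 3/5 ≈ 1817.40 px.
Resizing to 1271 px wide multiplies everything by 0.4196: 1817.40 → 762.60 px.

763 px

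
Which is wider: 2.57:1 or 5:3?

2.57 and 5:3 = 1.667; 2.57 > 1.667.

2.57:1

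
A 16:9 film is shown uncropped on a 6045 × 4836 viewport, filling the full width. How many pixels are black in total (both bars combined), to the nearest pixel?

8678731 pixels

That makes the image 3400.3125 px tall (6045 × 9/16).
Black = 4836 − 3400.3125 = 1435.6875 px.
Across the 6045-px span: 1435.6875 × 6045 ≈ 8678731 px.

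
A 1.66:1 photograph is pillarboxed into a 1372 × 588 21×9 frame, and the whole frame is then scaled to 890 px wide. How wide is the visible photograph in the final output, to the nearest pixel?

In the 1372×588 frame the photograph fills the height: width = 588 × 1.660 ≈ 976.08 px.
The frame scales by 890/1372 = 0.6487; 976.08 × 0.6487 ≈ 633.17 px.

633 px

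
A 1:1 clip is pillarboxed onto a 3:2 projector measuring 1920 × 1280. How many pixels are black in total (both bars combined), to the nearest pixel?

819200 pixels

Since 1.000 < 1.500, the clip is height-limited.
Content width = 1280 × 1/1 ≈ 1280.0000 px.
1920 − 1280.0000 = 640.0000 px of bars.
That's 640.0000 × 1280 ≈ 819200 black pixels.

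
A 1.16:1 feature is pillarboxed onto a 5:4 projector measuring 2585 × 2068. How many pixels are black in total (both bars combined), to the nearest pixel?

1.16:1 is narrower than 5:4, so it spans the full height.
That makes the image 2398.8800 px wide (2068 × 1.160).
Black = 2585 − 2398.8800 = 186.1200 px.
That's 186.1200 × 2068 ≈ 384896 black pixels.

384896 pixels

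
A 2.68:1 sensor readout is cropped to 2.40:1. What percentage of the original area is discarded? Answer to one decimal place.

10.4%

2.40:1 is narrower than 2.68:1, so the crop keeps the full height and trims the width.
(2.400)/(2.680) ≈ 0.896 of the area survives, leaving 10.45% discarded.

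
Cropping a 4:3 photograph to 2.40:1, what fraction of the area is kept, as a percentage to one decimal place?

2.40:1 is wider than 4:3, so the crop keeps the full width and trims the height.
(1.333)/(2.400) ≈ 0.556 of the area survives.

55.6%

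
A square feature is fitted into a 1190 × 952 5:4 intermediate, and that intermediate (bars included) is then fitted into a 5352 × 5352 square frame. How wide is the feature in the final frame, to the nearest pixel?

First fit — square into 1190×952 spans the height: 952.00 × 952.00.
Second fit — the 5:4 canvas into 5352×5352 spans the width: 5352.00 × 4281.60 (×4.4975 from 1190×952).
So the feature's width is 952.00 × 4.4975 ≈ 4281.60.

4282 px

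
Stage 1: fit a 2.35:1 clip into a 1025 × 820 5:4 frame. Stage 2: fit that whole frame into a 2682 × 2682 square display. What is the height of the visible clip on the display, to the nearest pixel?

1141 px

First fit — 2.35:1 into 1025×820 spans the width: 1025.00 × 436.17.
The 5:4 canvas is width-limited in 2682×2682, giving 2682.00 × 2145.60; scale factor 2.6166.
The clip scales with it: height 436.17 × 2.6166 ≈ 1141.28.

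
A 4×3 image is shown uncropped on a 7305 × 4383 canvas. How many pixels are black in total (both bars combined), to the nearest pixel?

6403563 pixels

Since 1.333 < 1.667, the image is height-limited.
That makes the image 5844.0000 px wide (4383 × 4/3).
7305 − 5844.0000 = 1461.0000 px of bars.
Bar area = 1461.0000 × 4383 ≈ 6403563 px.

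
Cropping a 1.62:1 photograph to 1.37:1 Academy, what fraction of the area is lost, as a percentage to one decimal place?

15.4%

The height stays; only width is cut (since 1.37:1 Academy is narrower than 1.62:1).
Fraction kept = (1.370)/(1.620) ≈ 84.57%, so 15.43% is lost.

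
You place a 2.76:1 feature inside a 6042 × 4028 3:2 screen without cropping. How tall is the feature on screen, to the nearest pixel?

2189 px

2.76:1 (2.760) > 3:2 (1.500), so the feature fills the width.
The feature is 6042 / 2.760 ≈ 2189.13 px tall.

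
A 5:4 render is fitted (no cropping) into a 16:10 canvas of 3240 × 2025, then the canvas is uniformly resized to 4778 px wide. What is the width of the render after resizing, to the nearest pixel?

In the 3240×2025 frame the render fills the height: width = 2025 × 5/4 ≈ 2531.25 px.
The frame scales by 4778/3240 = 1.4747; 2531.25 × 1.4747 ≈ 3732.81 px.

3733 px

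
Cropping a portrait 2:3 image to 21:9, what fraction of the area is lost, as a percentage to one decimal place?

71.4%

The width stays; only height is cut (since 21:9 is wider than portrait 2:3).
Area ratio = (0.667)/(2.333) = 28.57%; the remaining 71.43% is cropped out.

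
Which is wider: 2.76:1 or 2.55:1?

2.76 and 2.55; 2.76 > 2.55.

2.76:1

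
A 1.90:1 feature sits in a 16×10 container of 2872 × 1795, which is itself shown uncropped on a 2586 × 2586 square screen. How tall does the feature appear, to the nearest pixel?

1361 px

First fit — 1.90:1 into 2872×1795 spans the width: 2872.00 × 1511.58.
16×10 in 2586×2586: fills the width, so the intermediate becomes 2586.00 × 1616.25 — a scale of ×0.9004.
The feature scales with it: height 1511.58 × 0.9004 ≈ 1361.05.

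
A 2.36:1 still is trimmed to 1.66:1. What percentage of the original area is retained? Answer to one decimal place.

1.66:1 is narrower than 2.36:1, so the crop keeps the full height and trims the width.
Fraction kept = (1.660)/(2.360) ≈ 70.34%.

70.3%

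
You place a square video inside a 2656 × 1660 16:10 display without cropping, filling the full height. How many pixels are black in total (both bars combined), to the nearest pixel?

Content width = 1660 × 1/1 ≈ 1660.0000 px.
2656 − 1660.0000 = 996.0000 px of bars.
Bar area = 996.0000 × 1660 ≈ 1653360 px.

1653360 pixels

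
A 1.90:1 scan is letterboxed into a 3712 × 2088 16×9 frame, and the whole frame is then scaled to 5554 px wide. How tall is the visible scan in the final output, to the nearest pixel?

2923 px

At 3712×2088 the scan is width-limited, so height = 3712 / 1.900 ≈ 1953.68 px.
The frame scales by 5554/3712 = 1.4962; 1953.68 × 1.4962 ≈ 2923.16 px.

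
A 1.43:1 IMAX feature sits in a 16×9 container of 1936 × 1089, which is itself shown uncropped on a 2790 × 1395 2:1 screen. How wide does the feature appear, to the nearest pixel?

1995 px

Inside the 1936×1089 canvas the feature is height-limited at 1557.27 × 1089.00.
Second fit — the 16×9 canvas into 2790×1395 spans the height: 2480.00 × 1395.00 (×1.2810 from 1936×1089).
So the feature's width is 1557.27 × 1.2810 ≈ 1994.85.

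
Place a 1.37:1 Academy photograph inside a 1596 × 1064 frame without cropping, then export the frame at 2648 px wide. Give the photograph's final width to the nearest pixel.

2419 px

At 1596×1064 the photograph is height-limited, so width = 1064 × 1.370 ≈ 1457.68 px.
The frame scales by 2648/1596 = 1.6591; 1457.68 × 1.6591 ≈ 2418.51 px.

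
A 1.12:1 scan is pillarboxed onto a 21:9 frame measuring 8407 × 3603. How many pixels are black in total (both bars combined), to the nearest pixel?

Since 1.120 < 2.333, the scan is height-limited.
That makes the image 4035.3600 px wide (3603 × 1.120).
Black = 8407 − 4035.3600 = 4371.6400 px.
Bar area = 4371.6400 × 3603 ≈ 15751019 px.

15751019 pixels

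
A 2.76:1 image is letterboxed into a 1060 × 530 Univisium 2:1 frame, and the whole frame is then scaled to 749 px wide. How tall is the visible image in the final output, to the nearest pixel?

Fitted into 1060×530, the image spans the width; its height is 1060 / 2.760 ≈ 384.06 px.
The frame scales by 749/1060 = 0.7066; 384.06 × 0.7066 ≈ 271.38 px.

271 px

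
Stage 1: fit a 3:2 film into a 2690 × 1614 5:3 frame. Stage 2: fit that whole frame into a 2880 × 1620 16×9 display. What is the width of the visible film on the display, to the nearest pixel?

3:2 in 2690×1614: fills the height, so the film is 2421.00 × 1614.00.
Second fit — the 5:3 canvas into 2880×1620 spans the height: 2700.00 × 1620.00 (×1.0037 from 2690×1614).
So the film's width is 2421.00 × 1.0037 ≈ 2430.00.

2430 px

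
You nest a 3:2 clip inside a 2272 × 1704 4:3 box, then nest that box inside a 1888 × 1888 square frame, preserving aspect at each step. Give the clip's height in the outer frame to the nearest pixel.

Inside the 2272×1704 canvas the clip is width-limited at 2272.00 × 1514.67.
The 4:3 canvas is width-limited in 1888×1888, giving 1888.00 × 1416.00; scale factor 0.8310.
So the clip's height is 1514.67 × 0.8310 ≈ 1258.67.

1259 px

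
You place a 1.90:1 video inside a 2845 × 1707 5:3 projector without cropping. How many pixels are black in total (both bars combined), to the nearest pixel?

1.90:1 (1.900) > 5:3 (1.667), so the video fills the width.
That makes the image 1497.3684 px tall (2845 / 1.900).
Leftover height: 1707 − 1497.3684 = 209.6316 px.
That's 209.6316 × 2845 ≈ 596402 black pixels.

596402 pixels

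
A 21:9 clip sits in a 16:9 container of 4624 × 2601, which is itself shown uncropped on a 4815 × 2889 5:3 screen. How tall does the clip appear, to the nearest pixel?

Inside the 4624×2601 canvas the clip is width-limited at 4624.00 × 1981.71.
Second fit — the 16:9 canvas into 4815×2889 spans the width: 4815.00 × 2708.44 (×1.0413 from 4624×2601).
The clip scales with it: height 1981.71 × 1.0413 ≈ 2063.57.

2064 px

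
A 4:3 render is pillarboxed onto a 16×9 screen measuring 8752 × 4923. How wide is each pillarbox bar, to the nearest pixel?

1094 px

4:3 is narrower than 16×9, so it spans the full height.
Content width = 4923 × 4/3 ≈ 6564.00 px.
Leftover width: 8752 − 6564.00 = 2188.00 px → 1094.00 each side.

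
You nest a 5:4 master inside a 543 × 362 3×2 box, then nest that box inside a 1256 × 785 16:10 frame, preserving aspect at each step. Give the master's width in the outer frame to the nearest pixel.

Inside the 543×362 canvas the master is height-limited at 452.50 × 362.00.
The 3×2 canvas is height-limited in 1256×785, giving 1177.50 × 785.00; scale factor 2.1685.
Applying the same ×2.1685: 452.50 → 981.25.

981 px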